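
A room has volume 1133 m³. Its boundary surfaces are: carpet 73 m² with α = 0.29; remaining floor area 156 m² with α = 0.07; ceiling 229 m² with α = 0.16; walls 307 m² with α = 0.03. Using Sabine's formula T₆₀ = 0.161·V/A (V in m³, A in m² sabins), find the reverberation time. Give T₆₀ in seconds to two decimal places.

2.34 s

Total absorption A = 73·0.29 + 156·0.07 + 229·0.16 + 307·0.03 = 77.94 m² sabins.
T₆₀ = 0.161·V/A = 0.161·1133/77.94 = 2.340 s.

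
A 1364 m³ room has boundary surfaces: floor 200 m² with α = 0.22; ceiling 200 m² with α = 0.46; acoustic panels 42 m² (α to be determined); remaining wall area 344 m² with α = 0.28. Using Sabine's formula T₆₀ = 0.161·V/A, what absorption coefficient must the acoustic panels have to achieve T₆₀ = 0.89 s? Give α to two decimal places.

Required total absorption A = 0.161·1364/0.89 = 246.75 m².
Absorption from the other surfaces = 200·0.22 + 200·0.46 + 344·0.28 = 232.32 m², so the acoustic panels must supply 14.43 m² over 42 m².
α = 14.43/42 = 0.343.

0.34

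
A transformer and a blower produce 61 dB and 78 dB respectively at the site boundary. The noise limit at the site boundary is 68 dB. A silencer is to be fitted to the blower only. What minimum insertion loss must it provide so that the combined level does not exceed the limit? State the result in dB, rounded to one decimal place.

Everything except the blower sums to 10^(61/10) = 1.259e+06 in linear terms, 61.00 dB.
The limit corresponds to 10^(68/10) = 6.310e+06; subtracting the fixed part leaves 5.051e+06 for the blower, i.e. 67.03 dB.
Required insertion loss = 78 − 67.03 = 10.97 dB.

11.0 dB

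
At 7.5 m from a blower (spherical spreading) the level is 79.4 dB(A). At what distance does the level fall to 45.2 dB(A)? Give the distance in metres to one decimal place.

For a point source L₁ − L₂ = 20·log₁₀(r₂/r₁), so r₂ = r₁·10^((L₁−L₂)/20).
r₂ = 7.5·10^((79.4−45.2)/20) = 7.5·10^(34.2/20) = 384.65 m.

384.6 m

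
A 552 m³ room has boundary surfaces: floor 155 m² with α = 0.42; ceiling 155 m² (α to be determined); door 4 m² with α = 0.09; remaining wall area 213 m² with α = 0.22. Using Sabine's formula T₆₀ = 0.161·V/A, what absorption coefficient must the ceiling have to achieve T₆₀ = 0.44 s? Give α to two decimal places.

A = 0.161·V/T₆₀ = 0.161·552/0.44 = 201.98 m² sabins.
Absorption from the other surfaces = 155·0.42 + 4·0.09 + 213·0.22 = 112.32 m², so the ceiling must supply 89.66 m² over 155 m².
α = 89.66/155 = 0.578.

0.58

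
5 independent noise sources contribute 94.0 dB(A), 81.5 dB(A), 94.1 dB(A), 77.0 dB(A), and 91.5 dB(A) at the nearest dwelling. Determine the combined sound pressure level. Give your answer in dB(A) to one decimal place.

98.3 dB(A)

For uncorrelated sources the intensities add, so convert each level to linear form, sum, and take 10·log₁₀ of the total.
Σ 10^(L/10) = 10^(94.0/10) + 10^(81.5/10) + 10^(94.1/10) + 10^(77.0/10) + 10^(91.5/10) = 6.686e+09.
L_total = 10·log₁₀(6.686e+09) = 98.25 dB(A).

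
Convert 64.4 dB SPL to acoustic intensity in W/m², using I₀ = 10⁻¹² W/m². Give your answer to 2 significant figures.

L = 10·log₁₀(I/I₀) ⇒ I = I₀·10^(L/10) = 10⁻¹² × 10^6.44.

2.8e-06 W/m²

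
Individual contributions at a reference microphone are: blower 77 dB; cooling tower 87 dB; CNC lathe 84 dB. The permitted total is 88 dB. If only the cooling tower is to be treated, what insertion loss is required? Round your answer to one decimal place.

The untreated sources together contribute 10^(77/10) + 10^(84/10) = 3.013e+08, i.e. 84.79 dB.
The limit corresponds to 10^(88/10) = 6.310e+08; subtracting the fixed part leaves 3.296e+08 for the cooling tower, i.e. 85.18 dB.
So the cooling tower must be reduced from 87 to 85.18 dB: IL = 1.82 dB.

1.8 dB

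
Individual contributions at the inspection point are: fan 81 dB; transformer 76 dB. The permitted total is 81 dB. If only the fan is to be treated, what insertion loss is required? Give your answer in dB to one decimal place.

1.7 dB

The untreated sources together contribute 10^(76/10) = 3.981e+07, i.e. 76.00 dB.
The limit corresponds to 10^(81/10) = 1.259e+08; subtracting the fixed part leaves 8.608e+07 for the fan, i.e. 79.35 dB.
So the fan must be reduced from 81 to 79.35 dB: IL = 1.65 dB.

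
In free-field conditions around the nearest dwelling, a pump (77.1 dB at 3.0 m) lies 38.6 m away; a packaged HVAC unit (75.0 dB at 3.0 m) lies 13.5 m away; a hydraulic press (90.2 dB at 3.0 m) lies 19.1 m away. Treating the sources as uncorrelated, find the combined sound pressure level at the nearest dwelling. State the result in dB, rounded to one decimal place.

Apply inverse-square spreading to bring every level to the receiver, then sum 10^(L/10).
pump: 77.1 − 20·log₁₀(38.6/3.0) = 77.1 − 22.19 = 54.91 dB.
packaged HVAC unit: 75.0 − 20·log₁₀(13.5/3.0) = 75.0 − 13.06 = 61.94 dB.
hydraulic press: 90.2 − 20·log₁₀(19.1/3.0) = 90.2 − 16.08 = 74.12 dB.
Σ 10^(L/10) = 2.770e+07 → L_total = 10·log₁₀(2.770e+07) = 74.43 dB.

74.4 dB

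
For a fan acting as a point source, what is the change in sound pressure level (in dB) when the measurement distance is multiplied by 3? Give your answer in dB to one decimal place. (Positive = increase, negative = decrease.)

-9.5 dB

A point source loses 6 dB per doubling of distance; generally ΔL = −20·log₁₀(r₂/r₁).
ΔL = −20·log₁₀(3) = -9.54 dB.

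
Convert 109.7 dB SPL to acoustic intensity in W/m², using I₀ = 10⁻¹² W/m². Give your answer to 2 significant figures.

I = I₀·10^(L/10) = 10⁻¹² × 10^(109.7/10) = 10^(-1.030).

0.093 W/m²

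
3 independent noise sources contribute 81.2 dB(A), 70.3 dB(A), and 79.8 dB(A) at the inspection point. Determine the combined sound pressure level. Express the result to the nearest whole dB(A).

Incoherent sources combine by intensity addition: L_total = 10·log₁₀(Σ 10^(L_i/10)).
Σ 10^(L/10) = 10^(81.2/10) + 10^(70.3/10) + 10^(79.8/10) = 2.380e+08.
L_total = 10·log₁₀(2.380e+08) = 83.77 dB(A).

84 dB(A)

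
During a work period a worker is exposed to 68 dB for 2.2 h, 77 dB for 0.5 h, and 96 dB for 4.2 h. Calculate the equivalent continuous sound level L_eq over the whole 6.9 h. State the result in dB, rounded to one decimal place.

Weight each interval's intensity by its duration and average over T = 6.9 h:
Σ tᵢ·10^(Lᵢ/10) = 2.2·10^(68/10) + 0.5·10^(77/10) + 4.2·10^(96/10) = 1.676e+10.
L_eq = 10·log₁₀(1.676e+10/6.9) = 93.85 dB.

93.9 dB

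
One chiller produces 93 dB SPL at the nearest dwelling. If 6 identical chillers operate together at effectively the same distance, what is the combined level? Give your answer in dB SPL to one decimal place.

100.8 dB SPL

N identical incoherent sources raise the level by 10·log₁₀ N.
L_total = 93 + 10·log₁₀(6) = 93 + 7.782 = 100.78 dB SPL.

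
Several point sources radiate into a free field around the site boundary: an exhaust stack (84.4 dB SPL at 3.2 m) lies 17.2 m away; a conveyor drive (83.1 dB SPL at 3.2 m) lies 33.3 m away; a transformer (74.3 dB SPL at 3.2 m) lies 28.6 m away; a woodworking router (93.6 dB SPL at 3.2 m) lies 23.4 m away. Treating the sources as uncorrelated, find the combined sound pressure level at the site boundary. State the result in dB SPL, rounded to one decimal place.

77.4 dB SPL

Propagate each source to the receiver with L = L_ref − 20·log₁₀(r/r_ref), then add intensities.
exhaust stack: 84.4 − 20·log₁₀(17.2/3.2) = 84.4 − 14.61 = 69.79 dB SPL.
conveyor drive: 83.1 − 20·log₁₀(33.3/3.2) = 83.1 − 20.35 = 62.75 dB SPL.
transformer: 74.3 − 20·log₁₀(28.6/3.2) = 74.3 − 19.02 = 55.28 dB SPL.
woodworking router: 93.6 − 20·log₁₀(23.4/3.2) = 93.6 − 17.28 = 76.32 dB SPL.
Σ 10^(L/10) = 5.460e+07 → L_total = 10·log₁₀(5.460e+07) = 77.37 dB SPL.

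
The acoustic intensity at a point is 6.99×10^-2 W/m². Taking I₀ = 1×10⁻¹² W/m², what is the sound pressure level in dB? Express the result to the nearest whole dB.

L = 10·log₁₀(I/I₀) = 10·log₁₀(6.99×10^-2/10⁻¹²) = 10·log₁₀(6.99×10^10).
L = 10·(0.8445 + 10) = 108.44 dB.

108 dB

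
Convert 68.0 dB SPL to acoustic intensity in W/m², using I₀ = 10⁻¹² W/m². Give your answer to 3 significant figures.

6.31e-06 W/m²

I/I₀ = 10^(68.0/10) = 6.31e+06, so I = 6.31e+06 × 10⁻¹² W/m².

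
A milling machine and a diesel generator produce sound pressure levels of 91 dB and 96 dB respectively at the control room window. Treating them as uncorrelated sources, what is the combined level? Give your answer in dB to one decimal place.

97.2 dB

For uncorrelated sources the intensities add, so convert each level to linear form, sum, and take 10·log₁₀ of the total.
Σ 10^(L/10) = 10^(91/10) + 10^(96/10) = 5.240e+09.
L_total = 10·log₁₀(5.240e+09) = 97.19 dB.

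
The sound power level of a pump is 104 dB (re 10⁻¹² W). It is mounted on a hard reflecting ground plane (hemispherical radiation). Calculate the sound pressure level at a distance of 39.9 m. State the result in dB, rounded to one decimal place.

64.0 dB

Free-field hemispherical radiation: L_p = L_w − 10·log₁₀(2π·r²), r = 39.9 m.
2π·r² = 1e+04 m², 10·log₁₀ of that is 40.001 dB.
L_p = 104 − 40.001 = 64.00 dB.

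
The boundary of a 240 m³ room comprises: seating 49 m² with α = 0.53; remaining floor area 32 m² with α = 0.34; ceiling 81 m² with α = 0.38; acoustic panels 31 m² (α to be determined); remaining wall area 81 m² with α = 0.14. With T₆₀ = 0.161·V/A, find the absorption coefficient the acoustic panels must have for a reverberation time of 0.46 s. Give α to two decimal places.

0.16

A = 0.161·V/T₆₀ = 0.161·240/0.46 = 84.00 m² sabins.
Absorption from the other surfaces = 49·0.53 + 32·0.34 + 81·0.38 + 81·0.14 = 78.97 m², so the acoustic panels must supply 5.03 m² over 31 m².
α = 5.03/31 = 0.162.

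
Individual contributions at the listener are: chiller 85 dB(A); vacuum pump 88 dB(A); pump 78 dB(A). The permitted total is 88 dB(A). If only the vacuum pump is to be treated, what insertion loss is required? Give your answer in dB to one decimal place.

4.0 dB

Everything except the vacuum pump sums to 10^(85/10) + 10^(78/10) = 3.793e+08 in linear terms, 85.79 dB(A).
The limit corresponds to 10^(88/10) = 6.310e+08; subtracting the fixed part leaves 2.516e+08 for the vacuum pump, i.e. 84.01 dB(A).
So the vacuum pump must be reduced from 88 to 84.01 dB(A): IL = 3.99 dB.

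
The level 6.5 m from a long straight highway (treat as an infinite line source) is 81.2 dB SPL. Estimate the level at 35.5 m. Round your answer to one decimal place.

73.8 dB SPL

Cylindrical spreading from a line source gives a 10·log₁₀(r₂/r₁) drop.
L₂ = 81.2 − 10·log₁₀(35.5/6.5) = 81.2 − 7.373 = 73.83 dB SPL.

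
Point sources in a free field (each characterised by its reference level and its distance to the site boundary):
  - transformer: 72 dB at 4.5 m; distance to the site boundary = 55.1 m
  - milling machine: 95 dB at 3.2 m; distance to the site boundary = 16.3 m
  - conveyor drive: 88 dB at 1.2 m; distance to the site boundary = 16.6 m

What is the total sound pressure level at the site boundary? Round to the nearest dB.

81 dB

First find each source's level at the receiver (point-source: −20·log₁₀(r/r_ref)), then combine on an intensity basis.
transformer: 72 − 20·log₁₀(55.1/4.5) = 72 − 21.76 = 50.24 dB.
milling machine: 95 − 20·log₁₀(16.3/3.2) = 95 − 14.14 = 80.86 dB.
conveyor drive: 88 − 20·log₁₀(16.6/1.2) = 88 − 22.82 = 65.18 dB.
Σ 10^(L/10) = 1.253e+08 → L_total = 10·log₁₀(1.253e+08) = 80.98 dB.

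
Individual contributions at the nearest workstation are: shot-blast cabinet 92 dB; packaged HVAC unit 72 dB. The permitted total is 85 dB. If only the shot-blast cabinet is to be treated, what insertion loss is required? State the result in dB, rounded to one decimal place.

The untreated sources together contribute 10^(72/10) = 1.585e+07, i.e. 72.00 dB.
To meet 85 dB overall, the treated shot-blast cabinet may contribute at most 10^(85/10) − 1.585e+07 = 3.004e+08, i.e. 84.78 dB.
Required insertion loss = 92 − 84.78 = 7.22 dB.

7.2 dB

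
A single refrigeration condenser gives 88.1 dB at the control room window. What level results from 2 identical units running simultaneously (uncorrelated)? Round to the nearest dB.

91 dB

N identical incoherent sources raise the level by 10·log₁₀ N.
L_total = 88.1 + 10·log₁₀(2) = 88.1 + 3.010 = 91.11 dB.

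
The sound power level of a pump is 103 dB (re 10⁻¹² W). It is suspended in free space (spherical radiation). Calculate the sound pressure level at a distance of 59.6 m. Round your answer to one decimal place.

Free-field spherical radiation: L_p = L_w − 10·log₁₀(4π·r²), r = 59.6 m.
4π·r² = 4.464e+04 m², 10·log₁₀ of that is 46.497 dB.
L_p = 103 − 46.497 = 56.50 dB.

56.5 dB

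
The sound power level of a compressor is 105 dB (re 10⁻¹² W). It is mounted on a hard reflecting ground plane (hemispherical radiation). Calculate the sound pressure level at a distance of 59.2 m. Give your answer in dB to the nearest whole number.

The power spreads over a hemisphere of area 2π·r², so L_p = L_w − 10·log₁₀(2π·r²).
2π·r² = 2.202e+04 m², 10·log₁₀ of that is 43.428 dB.
L_p = 105 − 43.428 = 61.57 dB.

62 dB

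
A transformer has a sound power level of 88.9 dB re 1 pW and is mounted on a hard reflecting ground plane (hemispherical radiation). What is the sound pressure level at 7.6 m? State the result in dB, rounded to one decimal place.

The power spreads over a hemisphere of area 2π·r², so L_p = L_w − 10·log₁₀(2π·r²).
2π·r² = 362.9 m², 10·log₁₀ of that is 25.598 dB.
L_p = 88.9 − 25.598 = 63.30 dB.

63.3 dB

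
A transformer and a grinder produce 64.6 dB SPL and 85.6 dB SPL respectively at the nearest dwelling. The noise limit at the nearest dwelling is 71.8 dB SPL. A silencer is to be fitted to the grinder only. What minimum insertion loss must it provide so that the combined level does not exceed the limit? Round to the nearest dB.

15 dB

The untreated sources together contribute 10^(64.6/10) = 2.884e+06, i.e. 64.60 dB SPL.
To meet 71.8 dB SPL overall, the treated grinder may contribute at most 10^(71.8/10) − 2.884e+06 = 1.225e+07, i.e. 70.88 dB SPL.
So the grinder must be reduced from 85.6 to 70.88 dB SPL: IL = 14.72 dB.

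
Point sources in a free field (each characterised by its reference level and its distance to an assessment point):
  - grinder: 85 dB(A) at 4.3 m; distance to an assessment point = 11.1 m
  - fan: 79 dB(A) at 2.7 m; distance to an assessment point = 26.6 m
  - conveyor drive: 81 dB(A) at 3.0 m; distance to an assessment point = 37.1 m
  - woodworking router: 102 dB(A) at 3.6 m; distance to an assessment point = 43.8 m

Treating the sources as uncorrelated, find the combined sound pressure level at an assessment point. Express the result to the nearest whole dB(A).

82 dB(A)

First find each source's level at the receiver (point-source: −20·log₁₀(r/r_ref)), then combine on an intensity basis.
grinder: 85 − 20·log₁₀(11.1/4.3) = 85 − 8.24 = 76.76 dB(A).
fan: 79 − 20·log₁₀(26.6/2.7) = 79 − 19.87 = 59.13 dB(A).
conveyor drive: 81 − 20·log₁₀(37.1/3.0) = 81 − 21.85 = 59.15 dB(A).
woodworking router: 102 − 20·log₁₀(43.8/3.6) = 102 − 21.70 = 80.30 dB(A).
Σ 10^(L/10) = 1.562e+08 → L_total = 10·log₁₀(1.562e+08) = 81.94 dB(A).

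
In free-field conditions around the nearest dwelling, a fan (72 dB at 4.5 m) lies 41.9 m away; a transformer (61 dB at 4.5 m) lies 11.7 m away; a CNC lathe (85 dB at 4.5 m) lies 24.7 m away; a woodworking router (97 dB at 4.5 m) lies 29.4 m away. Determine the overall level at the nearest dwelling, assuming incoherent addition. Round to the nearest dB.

81 dB

Propagate each source to the receiver with L = L_ref − 20·log₁₀(r/r_ref), then add intensities.
fan: 72 − 20·log₁₀(41.9/4.5) = 72 − 19.38 = 52.62 dB.
transformer: 61 − 20·log₁₀(11.7/4.5) = 61 − 8.30 = 52.70 dB.
CNC lathe: 85 − 20·log₁₀(24.7/4.5) = 85 − 14.79 = 70.21 dB.
woodworking router: 97 − 20·log₁₀(29.4/4.5) = 97 − 16.30 = 80.70 dB.
Σ 10^(L/10) = 1.283e+08 → L_total = 10·log₁₀(1.283e+08) = 81.08 dB.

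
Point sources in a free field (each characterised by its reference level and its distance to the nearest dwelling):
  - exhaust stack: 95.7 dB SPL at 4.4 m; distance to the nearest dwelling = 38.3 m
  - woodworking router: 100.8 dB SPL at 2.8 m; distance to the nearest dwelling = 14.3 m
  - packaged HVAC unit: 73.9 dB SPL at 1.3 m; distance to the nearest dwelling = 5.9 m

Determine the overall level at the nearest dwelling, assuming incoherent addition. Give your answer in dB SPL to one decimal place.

First find each source's level at the receiver (point-source: −20·log₁₀(r/r_ref)), then combine on an intensity basis.
exhaust stack: 95.7 − 20·log₁₀(38.3/4.4) = 95.7 − 18.79 = 76.91 dB SPL.
woodworking router: 100.8 − 20·log₁₀(14.3/2.8) = 100.8 − 14.16 = 86.64 dB SPL.
packaged HVAC unit: 73.9 − 20·log₁₀(5.9/1.3) = 73.9 − 13.14 = 60.76 dB SPL.
Σ 10^(L/10) = 5.112e+08 → L_total = 10·log₁₀(5.112e+08) = 87.09 dB SPL.

87.1 dB SPL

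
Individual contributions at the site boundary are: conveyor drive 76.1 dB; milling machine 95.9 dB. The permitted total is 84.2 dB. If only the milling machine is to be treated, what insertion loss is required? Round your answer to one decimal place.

Fixed contribution from the other source: Σ 10^(L/10) = 10^(76.1/10) = 4.074e+07 (76.10 dB).
To meet 84.2 dB overall, the treated milling machine may contribute at most 10^(84.2/10) − 4.074e+07 = 2.223e+08, i.e. 83.47 dB.
Required insertion loss = 95.9 − 83.47 = 12.43 dB.

12.4 dB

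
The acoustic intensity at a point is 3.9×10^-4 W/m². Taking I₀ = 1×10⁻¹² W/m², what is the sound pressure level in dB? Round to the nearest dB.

I/I₀ = 3.9×10^-4/10⁻¹² = 3.9×10^8, and L = 10·log₁₀(I/I₀).
L = 10·(0.5911 + 8) = 85.91 dB.

86 dB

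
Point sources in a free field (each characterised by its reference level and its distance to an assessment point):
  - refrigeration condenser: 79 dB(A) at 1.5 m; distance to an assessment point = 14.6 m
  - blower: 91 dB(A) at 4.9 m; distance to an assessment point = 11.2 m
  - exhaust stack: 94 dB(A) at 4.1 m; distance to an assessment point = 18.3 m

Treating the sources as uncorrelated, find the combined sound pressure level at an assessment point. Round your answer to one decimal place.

First find each source's level at the receiver (point-source: −20·log₁₀(r/r_ref)), then combine on an intensity basis.
refrigeration condenser: 79 − 20·log₁₀(14.6/1.5) = 79 − 19.77 = 59.23 dB(A).
blower: 91 − 20·log₁₀(11.2/4.9) = 91 − 7.18 = 83.82 dB(A).
exhaust stack: 94 − 20·log₁₀(18.3/4.1) = 94 − 12.99 = 81.01 dB(A).
Σ 10^(L/10) = 3.679e+08 → L_total = 10·log₁₀(3.679e+08) = 85.66 dB(A).

85.7 dB(A)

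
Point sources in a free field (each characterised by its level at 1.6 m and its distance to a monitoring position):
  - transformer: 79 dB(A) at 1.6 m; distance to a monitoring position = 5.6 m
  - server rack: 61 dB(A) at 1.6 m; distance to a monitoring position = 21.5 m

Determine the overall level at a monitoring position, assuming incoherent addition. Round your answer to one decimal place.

Apply inverse-square spreading to bring every level to the receiver, then sum 10^(L/10).
transformer: 79 − 20·log₁₀(5.6/1.6) = 79 − 10.88 = 68.12 dB(A).
server rack: 61 − 20·log₁₀(21.5/1.6) = 61 − 22.57 = 38.43 dB(A).
Σ 10^(L/10) = 6.491e+06 → L_total = 10·log₁₀(6.491e+06) = 68.12 dB(A).

68.1 dB(A)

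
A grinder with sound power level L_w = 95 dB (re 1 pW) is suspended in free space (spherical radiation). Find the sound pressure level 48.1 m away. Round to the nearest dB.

50 dB

The power spreads over a sphere of area 4π·r², so L_p = L_w − 10·log₁₀(4π·r²).
4π·r² = 2.907e+04 m², 10·log₁₀ of that is 44.635 dB.
L_p = 95 − 44.635 = 50.36 dB.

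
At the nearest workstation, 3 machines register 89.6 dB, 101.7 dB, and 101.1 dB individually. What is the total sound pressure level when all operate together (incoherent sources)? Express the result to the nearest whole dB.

105 dB

For uncorrelated sources the intensities add, so convert each level to linear form, sum, and take 10·log₁₀ of the total.
Σ 10^(L/10) = 10^(89.6/10) + 10^(101.7/10) + 10^(101.1/10) = 2.859e+10.
L_total = 10·log₁₀(2.859e+10) = 104.56 dB.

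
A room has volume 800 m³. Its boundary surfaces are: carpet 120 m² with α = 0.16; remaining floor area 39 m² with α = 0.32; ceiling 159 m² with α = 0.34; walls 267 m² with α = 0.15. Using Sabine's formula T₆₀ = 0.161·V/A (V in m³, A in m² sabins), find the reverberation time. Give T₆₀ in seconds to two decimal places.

A = Σ Sᵢαᵢ = 120·0.16 + 39·0.32 + 159·0.34 + 267·0.15 = 125.79 m².
T₆₀ = 0.161 × 800 / 125.79 = 1.024 s.

1.02 s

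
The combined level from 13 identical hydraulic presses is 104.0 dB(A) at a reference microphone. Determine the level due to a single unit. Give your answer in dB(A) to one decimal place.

92.9 dB(A)

Dividing the total intensity by 13 lowers the level by 10·log₁₀ 13 = 11.139 dB: L₁ = 104.0 − 11.139.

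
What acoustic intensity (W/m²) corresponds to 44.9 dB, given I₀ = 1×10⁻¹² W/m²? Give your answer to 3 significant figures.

I = I₀·10^(L/10) = 10⁻¹² × 10^(44.9/10) = 10^(-7.510).

3.09e-08 W/m²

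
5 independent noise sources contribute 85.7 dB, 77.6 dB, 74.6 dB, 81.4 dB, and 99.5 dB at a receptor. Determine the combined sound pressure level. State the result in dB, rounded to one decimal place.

99.8 dB

Incoherent sources combine by intensity addition: L_total = 10·log₁₀(Σ 10^(L_i/10)).
Σ 10^(L/10) = 10^(85.7/10) + 10^(77.6/10) + 10^(74.6/10) + 10^(81.4/10) + 10^(99.5/10) = 9.508e+09.
L_total = 10·log₁₀(9.508e+09) = 99.78 dB.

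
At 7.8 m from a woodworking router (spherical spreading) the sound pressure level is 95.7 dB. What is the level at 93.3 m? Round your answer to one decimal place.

Point-source attenuation: ΔL = 20·log₁₀(r₂/r₁) = 20·log₁₀(93.3/7.8) = 21.556 dB.
L₂ = 95.7 − 20·log₁₀(93.3/7.8) = 95.7 − 21.556 = 74.14 dB.

74.1 dB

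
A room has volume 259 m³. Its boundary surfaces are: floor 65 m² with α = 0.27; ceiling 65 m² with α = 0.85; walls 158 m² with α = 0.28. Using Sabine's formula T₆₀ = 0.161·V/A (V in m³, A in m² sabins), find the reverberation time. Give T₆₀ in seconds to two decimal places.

Summing Sᵢαᵢ: 65·0.27 + 65·0.85 + 158·0.28 = 117.04 m².
T₆₀ = 0.161·V/A = 0.161·259/117.04 = 0.356 s.

0.36 s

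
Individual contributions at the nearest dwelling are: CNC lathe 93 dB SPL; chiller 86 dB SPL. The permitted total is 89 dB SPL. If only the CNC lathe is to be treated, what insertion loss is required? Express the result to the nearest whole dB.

7 dB

Everything except the CNC lathe sums to 10^(86/10) = 3.981e+08 in linear terms, 86.00 dB SPL.
To meet 89 dB SPL overall, the treated CNC lathe may contribute at most 10^(89/10) − 3.981e+08 = 3.962e+08, i.e. 85.98 dB SPL.
So the CNC lathe must be reduced from 93 to 85.98 dB SPL: IL = 7.02 dB.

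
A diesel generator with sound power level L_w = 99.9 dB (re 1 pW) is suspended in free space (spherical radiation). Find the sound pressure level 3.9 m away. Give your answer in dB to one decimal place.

77.1 dB

The power spreads over a sphere of area 4π·r², so L_p = L_w − 10·log₁₀(4π·r²).
4π·r² = 191.1 m², 10·log₁₀ of that is 22.813 dB.
L_p = 99.9 − 22.813 = 77.09 dB.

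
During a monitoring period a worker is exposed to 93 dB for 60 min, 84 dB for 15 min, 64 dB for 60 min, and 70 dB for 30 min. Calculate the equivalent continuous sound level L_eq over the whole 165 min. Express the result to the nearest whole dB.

89 dB

Weight each interval's intensity by its duration and average over T = 165 min:
Σ tᵢ·10^(Lᵢ/10) = 60·10^(93/10) + 15·10^(84/10) + 60·10^(64/10) + 30·10^(70/10) = 1.239e+11.
L_eq = 10·log₁₀(1.239e+11/165) = 88.76 dB.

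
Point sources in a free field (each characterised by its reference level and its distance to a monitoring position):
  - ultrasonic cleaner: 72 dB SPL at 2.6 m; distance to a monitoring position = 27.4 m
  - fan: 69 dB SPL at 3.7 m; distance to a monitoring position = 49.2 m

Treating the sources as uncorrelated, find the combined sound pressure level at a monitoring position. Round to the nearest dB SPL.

53 dB SPL

First find each source's level at the receiver (point-source: −20·log₁₀(r/r_ref)), then combine on an intensity basis.
ultrasonic cleaner: 72 − 20·log₁₀(27.4/2.6) = 72 − 20.46 = 51.54 dB SPL.
fan: 69 − 20·log₁₀(49.2/3.7) = 69 − 22.48 = 46.52 dB SPL.
Σ 10^(L/10) = 1.876e+05 → L_total = 10·log₁₀(1.876e+05) = 52.73 dB SPL.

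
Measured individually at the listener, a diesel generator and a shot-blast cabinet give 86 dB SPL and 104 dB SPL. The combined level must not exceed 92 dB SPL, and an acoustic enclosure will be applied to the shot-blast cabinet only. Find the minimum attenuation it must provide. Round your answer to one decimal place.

Everything except the shot-blast cabinet sums to 10^(86/10) = 3.981e+08 in linear terms, 86.00 dB SPL.
To meet 92 dB SPL overall, the treated shot-blast cabinet may contribute at most 10^(92/10) − 3.981e+08 = 1.187e+09, i.e. 90.74 dB SPL.
Required insertion loss = 104 − 90.74 = 13.26 dB.

13.3 dB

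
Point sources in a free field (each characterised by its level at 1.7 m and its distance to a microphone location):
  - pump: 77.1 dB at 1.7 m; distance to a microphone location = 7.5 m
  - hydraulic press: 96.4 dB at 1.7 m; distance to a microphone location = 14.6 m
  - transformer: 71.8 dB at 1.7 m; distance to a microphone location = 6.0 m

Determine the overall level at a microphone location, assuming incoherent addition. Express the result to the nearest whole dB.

78 dB

First find each source's level at the receiver (point-source: −20·log₁₀(r/r_ref)), then combine on an intensity basis.
pump: 77.1 − 20·log₁₀(7.5/1.7) = 77.1 − 12.89 = 64.21 dB.
hydraulic press: 96.4 − 20·log₁₀(14.6/1.7) = 96.4 − 18.68 = 77.72 dB.
transformer: 71.8 − 20·log₁₀(6.0/1.7) = 71.8 − 10.95 = 60.85 dB.
Σ 10^(L/10) = 6.303e+07 → L_total = 10·log₁₀(6.303e+07) = 78.00 dB.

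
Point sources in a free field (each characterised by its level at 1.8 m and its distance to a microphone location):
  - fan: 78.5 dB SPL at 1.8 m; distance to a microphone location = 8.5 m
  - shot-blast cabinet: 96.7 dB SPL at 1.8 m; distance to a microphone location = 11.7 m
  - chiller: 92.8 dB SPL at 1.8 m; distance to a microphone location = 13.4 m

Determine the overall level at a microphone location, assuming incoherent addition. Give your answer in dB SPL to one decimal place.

First find each source's level at the receiver (point-source: −20·log₁₀(r/r_ref)), then combine on an intensity basis.
fan: 78.5 − 20·log₁₀(8.5/1.8) = 78.5 − 13.48 = 65.02 dB SPL.
shot-blast cabinet: 96.7 − 20·log₁₀(11.7/1.8) = 96.7 − 16.26 = 80.44 dB SPL.
chiller: 92.8 − 20·log₁₀(13.4/1.8) = 92.8 − 17.44 = 75.36 dB SPL.
Σ 10^(L/10) = 1.483e+08 → L_total = 10·log₁₀(1.483e+08) = 81.71 dB SPL.

81.7 dB SPL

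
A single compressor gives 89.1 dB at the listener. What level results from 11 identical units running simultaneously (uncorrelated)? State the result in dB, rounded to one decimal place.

L_total = L₁ + 10·log₁₀ N for N identical incoherent sources.
L_total = 89.1 + 10·log₁₀(11) = 89.1 + 10.414 = 99.51 dB.

99.5 dB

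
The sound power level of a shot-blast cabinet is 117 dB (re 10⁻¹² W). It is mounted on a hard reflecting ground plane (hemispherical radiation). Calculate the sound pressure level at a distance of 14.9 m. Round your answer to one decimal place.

Free-field hemispherical radiation: L_p = L_w − 10·log₁₀(2π·r²), r = 14.9 m.
2π·r² = 1395 m², 10·log₁₀ of that is 31.446 dB.
L_p = 117 − 31.446 = 85.55 dB.

85.6 dB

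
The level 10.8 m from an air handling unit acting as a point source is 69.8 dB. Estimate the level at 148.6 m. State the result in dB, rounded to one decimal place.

Point-source attenuation: ΔL = 20·log₁₀(r₂/r₁) = 20·log₁₀(148.6/10.8) = 22.772 dB.
L₂ = 69.8 − 20·log₁₀(148.6/10.8) = 69.8 − 22.772 = 47.03 dB.

47.0 dB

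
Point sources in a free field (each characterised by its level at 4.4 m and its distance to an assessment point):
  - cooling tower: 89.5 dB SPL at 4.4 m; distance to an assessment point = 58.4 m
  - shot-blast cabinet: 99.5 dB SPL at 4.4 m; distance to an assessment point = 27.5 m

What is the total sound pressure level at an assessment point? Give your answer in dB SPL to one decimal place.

Apply inverse-square spreading to bring every level to the receiver, then sum 10^(L/10).
cooling tower: 89.5 − 20·log₁₀(58.4/4.4) = 89.5 − 22.46 = 67.04 dB SPL.
shot-blast cabinet: 99.5 − 20·log₁₀(27.5/4.4) = 99.5 − 15.92 = 83.58 dB SPL.
Σ 10^(L/10) = 2.332e+08 → L_total = 10·log₁₀(2.332e+08) = 83.68 dB SPL.

83.7 dB SPL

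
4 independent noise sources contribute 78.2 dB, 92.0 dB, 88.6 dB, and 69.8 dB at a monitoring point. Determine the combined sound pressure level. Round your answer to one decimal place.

For uncorrelated sources the intensities add, so convert each level to linear form, sum, and take 10·log₁₀ of the total.
Σ 10^(L/10) = 10^(78.2/10) + 10^(92.0/10) + 10^(88.6/10) + 10^(69.8/10) = 2.385e+09.
L_total = 10·log₁₀(2.385e+09) = 93.77 dB.

93.8 dB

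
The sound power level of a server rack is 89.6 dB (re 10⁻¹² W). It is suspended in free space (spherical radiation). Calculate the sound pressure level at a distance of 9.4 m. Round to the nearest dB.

59 dB

L_p = L_w − 10·log₁₀(4π·r²) with r = 9.4 m.
4π·r² = 1110 m², 10·log₁₀ of that is 30.455 dB.
L_p = 89.6 − 30.455 = 59.15 dB.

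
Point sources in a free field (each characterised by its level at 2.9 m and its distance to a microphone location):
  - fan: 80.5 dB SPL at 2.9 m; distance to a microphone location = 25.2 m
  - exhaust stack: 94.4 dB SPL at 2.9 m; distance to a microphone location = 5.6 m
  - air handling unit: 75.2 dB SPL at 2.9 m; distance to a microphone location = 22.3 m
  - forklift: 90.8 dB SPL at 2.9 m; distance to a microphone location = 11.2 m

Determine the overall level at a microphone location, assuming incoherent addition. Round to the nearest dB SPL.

Apply inverse-square spreading to bring every level to the receiver, then sum 10^(L/10).
fan: 80.5 − 20·log₁₀(25.2/2.9) = 80.5 − 18.78 = 61.72 dB SPL.
exhaust stack: 94.4 − 20·log₁₀(5.6/2.9) = 94.4 − 5.72 = 88.68 dB SPL.
air handling unit: 75.2 − 20·log₁₀(22.3/2.9) = 75.2 − 17.72 = 57.48 dB SPL.
forklift: 90.8 − 20·log₁₀(11.2/2.9) = 90.8 − 11.74 = 79.06 dB SPL.
Σ 10^(L/10) = 8.213e+08 → L_total = 10·log₁₀(8.213e+08) = 89.14 dB SPL.

89 dB SPL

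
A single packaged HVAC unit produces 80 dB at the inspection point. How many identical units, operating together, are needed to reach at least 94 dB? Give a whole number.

26

N identical sources give L₁ + 10·log₁₀ N, so require 10·log₁₀ N ≥ 94 − 80 = 14.0 dB.
N ≥ 10^(14.0/10) = 25.119, so N = 26.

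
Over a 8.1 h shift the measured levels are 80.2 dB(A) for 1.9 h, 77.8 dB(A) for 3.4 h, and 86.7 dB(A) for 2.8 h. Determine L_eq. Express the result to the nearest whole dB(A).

L_eq = 10·log₁₀[(1/T)·Σ tᵢ·10^(Lᵢ/10)] with T = 8.1 h.
Σ tᵢ·10^(Lᵢ/10) = 1.9·10^(80.2/10) + 3.4·10^(77.8/10) + 2.8·10^(86.7/10) = 1.713e+09.
L_eq = 10·log₁₀(1.713e+09/8.1) = 83.25 dB(A).

83 dB(A)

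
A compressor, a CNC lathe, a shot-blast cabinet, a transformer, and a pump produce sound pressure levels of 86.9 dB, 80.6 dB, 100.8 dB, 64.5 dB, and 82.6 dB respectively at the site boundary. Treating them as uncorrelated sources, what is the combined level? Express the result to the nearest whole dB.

101 dB

For uncorrelated sources the intensities add, so convert each level to linear form, sum, and take 10·log₁₀ of the total.
Σ 10^(L/10) = 10^(86.9/10) + 10^(80.6/10) + 10^(100.8/10) + 10^(64.5/10) + 10^(82.6/10) = 1.281e+10.
L_total = 10·log₁₀(1.281e+10) = 101.08 dB.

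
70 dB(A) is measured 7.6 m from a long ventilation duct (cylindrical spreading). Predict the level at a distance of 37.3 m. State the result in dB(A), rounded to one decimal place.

63.1 dB(A)

For a line source, L₂ = L₁ − 10·log₁₀(r₂/r₁).
L₂ = 70 − 10·log₁₀(37.3/7.6) = 70 − 6.909 = 63.09 dB(A).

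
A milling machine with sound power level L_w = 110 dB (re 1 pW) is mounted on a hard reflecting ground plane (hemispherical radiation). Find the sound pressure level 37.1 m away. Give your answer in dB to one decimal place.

Free-field hemispherical radiation: L_p = L_w − 10·log₁₀(2π·r²), r = 37.1 m.
2π·r² = 8648 m², 10·log₁₀ of that is 39.369 dB.
L_p = 110 − 39.369 = 70.63 dB.

70.6 dB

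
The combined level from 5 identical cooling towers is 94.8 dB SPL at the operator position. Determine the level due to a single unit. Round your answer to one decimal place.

87.8 dB SPL

Dividing the total intensity by 5 lowers the level by 10·log₁₀ 5 = 6.990 dB: L₁ = 94.8 − 6.990.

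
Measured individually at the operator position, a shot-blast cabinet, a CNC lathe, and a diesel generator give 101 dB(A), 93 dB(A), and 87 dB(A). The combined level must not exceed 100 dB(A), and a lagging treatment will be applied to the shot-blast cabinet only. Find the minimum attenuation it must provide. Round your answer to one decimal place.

The untreated sources together contribute 10^(93/10) + 10^(87/10) = 2.496e+09, i.e. 93.97 dB(A).
The limit corresponds to 10^(100/10) = 1.000e+10; subtracting the fixed part leaves 7.504e+09 for the shot-blast cabinet, i.e. 98.75 dB(A).
Required insertion loss = 101 − 98.75 = 2.25 dB.

2.2 dB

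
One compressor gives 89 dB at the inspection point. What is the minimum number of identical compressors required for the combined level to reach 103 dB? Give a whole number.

26

The shortfall is 103 − 89 = 14.0 dB, and N units add 10·log₁₀ N, so need 10·log₁₀ N ≥ 14.0.
N ≥ 10^(14.0/10) = 25.119, so N = 26.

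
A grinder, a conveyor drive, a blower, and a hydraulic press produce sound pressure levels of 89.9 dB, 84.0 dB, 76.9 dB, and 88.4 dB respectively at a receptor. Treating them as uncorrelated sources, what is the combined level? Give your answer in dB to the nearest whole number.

For uncorrelated sources the intensities add, so convert each level to linear form, sum, and take 10·log₁₀ of the total.
Σ 10^(L/10) = 10^(89.9/10) + 10^(84.0/10) + 10^(76.9/10) + 10^(88.4/10) = 1.969e+09.
L_total = 10·log₁₀(1.969e+09) = 92.94 dB.

93 dB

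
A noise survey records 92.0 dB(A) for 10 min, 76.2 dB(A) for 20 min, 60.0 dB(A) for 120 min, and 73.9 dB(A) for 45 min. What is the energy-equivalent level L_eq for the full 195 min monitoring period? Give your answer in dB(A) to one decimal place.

Weight each interval's intensity by its duration and average over T = 195 min:
Σ tᵢ·10^(Lᵢ/10) = 10·10^(92.0/10) + 20·10^(76.2/10) + 120·10^(60.0/10) + 45·10^(73.9/10) = 1.791e+10.
L_eq = 10·log₁₀(1.791e+10/195) = 79.63 dB(A).

79.6 dB(A)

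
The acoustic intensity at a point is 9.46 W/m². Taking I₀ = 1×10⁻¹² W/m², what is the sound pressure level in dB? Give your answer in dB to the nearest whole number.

Dividing by I₀ shifts the exponent by 12: I/I₀ = 9.46×10^12.
L = 10·(0.9759 + 12) = 129.76 dB.

130 dB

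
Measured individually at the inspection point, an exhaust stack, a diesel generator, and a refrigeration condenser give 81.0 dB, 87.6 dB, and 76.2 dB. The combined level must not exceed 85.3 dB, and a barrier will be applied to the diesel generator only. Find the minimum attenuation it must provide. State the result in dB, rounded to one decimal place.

5.3 dB

The untreated sources together contribute 10^(81.0/10) + 10^(76.2/10) = 1.676e+08, i.e. 82.24 dB.
To meet 85.3 dB overall, the treated diesel generator may contribute at most 10^(85.3/10) − 1.676e+08 = 1.713e+08, i.e. 82.34 dB.
Required insertion loss = 87.6 − 82.34 = 5.26 dB.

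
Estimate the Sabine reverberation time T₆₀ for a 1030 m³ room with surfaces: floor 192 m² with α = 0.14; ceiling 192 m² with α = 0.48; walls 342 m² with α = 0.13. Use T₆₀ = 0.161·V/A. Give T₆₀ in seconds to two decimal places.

1.01 s

A = Σ Sᵢαᵢ = 192·0.14 + 192·0.48 + 342·0.13 = 163.50 m².
T₆₀ = 0.161·V/A = 0.161·1030/163.50 = 1.014 s.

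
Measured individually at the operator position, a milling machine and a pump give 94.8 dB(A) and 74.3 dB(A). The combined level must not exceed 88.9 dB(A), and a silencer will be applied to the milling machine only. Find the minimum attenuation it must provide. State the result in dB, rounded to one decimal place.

6.1 dB

The untreated sources together contribute 10^(74.3/10) = 2.692e+07, i.e. 74.30 dB(A).
The limit corresponds to 10^(88.9/10) = 7.762e+08; subtracting the fixed part leaves 7.493e+08 for the milling machine, i.e. 88.75 dB(A).
So the milling machine must be reduced from 94.8 to 88.75 dB(A): IL = 6.05 dB.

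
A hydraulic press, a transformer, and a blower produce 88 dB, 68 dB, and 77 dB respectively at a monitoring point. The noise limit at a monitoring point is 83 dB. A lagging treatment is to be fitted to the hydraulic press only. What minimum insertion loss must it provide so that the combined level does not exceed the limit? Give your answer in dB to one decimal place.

Everything except the hydraulic press sums to 10^(68/10) + 10^(77/10) = 5.643e+07 in linear terms, 77.51 dB.
To meet 83 dB overall, the treated hydraulic press may contribute at most 10^(83/10) − 5.643e+07 = 1.431e+08, i.e. 81.56 dB.
So the hydraulic press must be reduced from 88 to 81.56 dB: IL = 6.44 dB.

6.4 dB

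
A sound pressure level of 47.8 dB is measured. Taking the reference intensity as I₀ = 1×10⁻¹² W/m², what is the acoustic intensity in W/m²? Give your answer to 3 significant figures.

I = I₀·10^(L/10) = 10⁻¹² × 10^(47.8/10) = 10^(-7.220).

6.03e-08 W/m²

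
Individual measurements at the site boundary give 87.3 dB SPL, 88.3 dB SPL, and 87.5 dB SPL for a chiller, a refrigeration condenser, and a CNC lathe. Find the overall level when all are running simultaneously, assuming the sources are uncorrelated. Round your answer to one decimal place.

92.5 dB SPL

For uncorrelated sources the intensities add, so convert each level to linear form, sum, and take 10·log₁₀ of the total.
Σ 10^(L/10) = 10^(87.3/10) + 10^(88.3/10) + 10^(87.5/10) = 1.775e+09.
L_total = 10·log₁₀(1.775e+09) = 92.49 dB SPL.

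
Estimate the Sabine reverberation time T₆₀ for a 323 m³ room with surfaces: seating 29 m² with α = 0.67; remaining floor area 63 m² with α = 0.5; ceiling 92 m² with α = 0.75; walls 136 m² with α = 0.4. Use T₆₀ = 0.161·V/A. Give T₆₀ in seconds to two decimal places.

0.30 s

Total absorption A = 29·0.67 + 63·0.5 + 92·0.75 + 136·0.4 = 174.33 m² sabins.
T₆₀ = 0.161·V/A = 0.161·323/174.33 = 0.298 s.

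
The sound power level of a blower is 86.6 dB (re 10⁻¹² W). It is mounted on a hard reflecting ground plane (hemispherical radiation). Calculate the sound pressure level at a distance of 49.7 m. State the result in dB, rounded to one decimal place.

Free-field hemispherical radiation: L_p = L_w − 10·log₁₀(2π·r²), r = 49.7 m.
2π·r² = 1.552e+04 m², 10·log₁₀ of that is 41.909 dB.
L_p = 86.6 − 41.909 = 44.69 dB.

44.7 dB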